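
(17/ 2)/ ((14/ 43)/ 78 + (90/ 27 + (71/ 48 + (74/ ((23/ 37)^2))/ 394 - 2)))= 23768067336/ 9235227197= 2.57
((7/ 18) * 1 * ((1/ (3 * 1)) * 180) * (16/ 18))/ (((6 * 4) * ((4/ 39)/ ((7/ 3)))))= 3185/ 162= 19.66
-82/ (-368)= 41/ 184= 0.22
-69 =-69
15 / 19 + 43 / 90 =2167 / 1710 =1.27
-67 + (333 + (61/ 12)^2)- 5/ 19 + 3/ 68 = 13563887/ 46512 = 291.62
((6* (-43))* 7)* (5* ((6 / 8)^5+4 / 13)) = -4921.32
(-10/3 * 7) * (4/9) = -280/27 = -10.37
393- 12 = 381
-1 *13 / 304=-13 / 304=-0.04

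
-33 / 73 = -0.45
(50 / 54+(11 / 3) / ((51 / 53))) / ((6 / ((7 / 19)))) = 7609 / 26163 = 0.29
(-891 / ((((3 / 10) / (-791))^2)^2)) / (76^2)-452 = -2691402407270047 / 361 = -7455408330387.94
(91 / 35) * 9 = 23.40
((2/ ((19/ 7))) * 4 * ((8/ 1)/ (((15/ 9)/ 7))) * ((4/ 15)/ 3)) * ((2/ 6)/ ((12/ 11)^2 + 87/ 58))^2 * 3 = 14992384/ 36974475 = 0.41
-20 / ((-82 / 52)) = 520 / 41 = 12.68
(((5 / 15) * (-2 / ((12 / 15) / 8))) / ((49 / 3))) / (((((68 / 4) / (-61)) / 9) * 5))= 2196 / 833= 2.64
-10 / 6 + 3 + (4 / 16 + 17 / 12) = 3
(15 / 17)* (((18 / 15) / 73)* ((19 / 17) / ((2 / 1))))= 171 / 21097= 0.01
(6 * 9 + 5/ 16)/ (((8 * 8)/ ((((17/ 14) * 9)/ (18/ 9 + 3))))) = 132957/ 71680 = 1.85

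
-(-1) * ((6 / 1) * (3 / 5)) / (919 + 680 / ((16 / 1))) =0.00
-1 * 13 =-13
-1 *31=-31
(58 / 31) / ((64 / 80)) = 145 / 62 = 2.34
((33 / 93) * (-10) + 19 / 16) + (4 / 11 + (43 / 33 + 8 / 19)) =-7723 / 28272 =-0.27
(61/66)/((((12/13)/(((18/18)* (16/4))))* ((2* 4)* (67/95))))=75335/106128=0.71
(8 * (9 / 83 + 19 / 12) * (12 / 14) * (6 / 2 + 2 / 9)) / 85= 39092 / 88893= 0.44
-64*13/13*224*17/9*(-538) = 14568561.78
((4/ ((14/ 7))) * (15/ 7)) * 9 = 270/ 7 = 38.57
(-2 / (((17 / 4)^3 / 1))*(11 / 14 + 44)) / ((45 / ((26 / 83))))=-347776 / 42816795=-0.01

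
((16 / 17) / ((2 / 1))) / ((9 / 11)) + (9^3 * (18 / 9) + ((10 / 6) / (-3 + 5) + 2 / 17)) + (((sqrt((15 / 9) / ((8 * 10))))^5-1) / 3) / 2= sqrt(3) / 165888 + 223282 / 153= 1459.36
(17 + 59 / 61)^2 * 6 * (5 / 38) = 18018240 / 70699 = 254.86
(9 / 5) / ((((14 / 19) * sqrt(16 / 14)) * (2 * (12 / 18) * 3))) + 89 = 171 * sqrt(14) / 1120 + 89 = 89.57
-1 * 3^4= -81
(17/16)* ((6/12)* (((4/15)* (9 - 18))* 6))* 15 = -114.75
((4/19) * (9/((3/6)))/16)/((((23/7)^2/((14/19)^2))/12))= 0.14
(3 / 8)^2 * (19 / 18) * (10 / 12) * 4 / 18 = 95 / 3456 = 0.03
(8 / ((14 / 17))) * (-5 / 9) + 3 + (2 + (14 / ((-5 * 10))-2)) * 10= -1637 / 315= -5.20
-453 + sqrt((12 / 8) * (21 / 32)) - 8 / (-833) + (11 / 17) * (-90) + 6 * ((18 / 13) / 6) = -5521069 / 10829 + 3 * sqrt(7) / 8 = -508.85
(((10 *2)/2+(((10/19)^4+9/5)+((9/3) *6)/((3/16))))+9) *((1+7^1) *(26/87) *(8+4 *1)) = 63363010048/18896545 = 3353.15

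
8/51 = 0.16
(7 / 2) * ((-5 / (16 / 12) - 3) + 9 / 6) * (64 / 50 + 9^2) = -1511.90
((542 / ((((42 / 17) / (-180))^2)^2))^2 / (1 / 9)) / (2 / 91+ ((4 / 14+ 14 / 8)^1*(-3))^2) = 2516899220555481096940800000000 / 44748620693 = 56245291621897926750.94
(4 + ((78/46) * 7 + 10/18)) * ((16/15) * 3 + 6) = 1360/9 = 151.11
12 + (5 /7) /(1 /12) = 144 /7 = 20.57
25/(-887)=-25/887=-0.03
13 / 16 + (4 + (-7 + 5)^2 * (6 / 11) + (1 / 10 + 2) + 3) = 10643 / 880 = 12.09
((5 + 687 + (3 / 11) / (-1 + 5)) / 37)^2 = 677329 / 1936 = 349.86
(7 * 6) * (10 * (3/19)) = 1260/19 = 66.32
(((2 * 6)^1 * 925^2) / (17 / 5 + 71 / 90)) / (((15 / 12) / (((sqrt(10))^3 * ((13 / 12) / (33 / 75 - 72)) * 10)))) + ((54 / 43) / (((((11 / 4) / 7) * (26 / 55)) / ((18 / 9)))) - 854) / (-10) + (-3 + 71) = 424973 / 2795 - 154012500000 * sqrt(10) / 51881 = -9387297.85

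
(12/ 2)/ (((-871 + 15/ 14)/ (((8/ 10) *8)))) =-2688/ 60895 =-0.04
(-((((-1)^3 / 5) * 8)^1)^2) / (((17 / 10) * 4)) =-32 / 85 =-0.38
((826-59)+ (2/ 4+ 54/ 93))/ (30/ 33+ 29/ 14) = 3666817/ 14229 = 257.70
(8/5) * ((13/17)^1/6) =0.20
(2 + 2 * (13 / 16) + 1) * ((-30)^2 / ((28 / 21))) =24975 / 8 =3121.88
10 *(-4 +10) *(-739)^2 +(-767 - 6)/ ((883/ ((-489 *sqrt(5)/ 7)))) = 377997 *sqrt(5)/ 6181 +32767260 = 32767396.75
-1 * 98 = -98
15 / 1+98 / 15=323 / 15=21.53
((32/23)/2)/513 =16/11799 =0.00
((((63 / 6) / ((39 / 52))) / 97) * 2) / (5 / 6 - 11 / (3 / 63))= -168 / 133957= -0.00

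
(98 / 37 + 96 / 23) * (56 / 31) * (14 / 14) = 325136 / 26381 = 12.32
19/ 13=1.46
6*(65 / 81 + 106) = 17302 / 27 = 640.81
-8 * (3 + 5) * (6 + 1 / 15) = -5824 / 15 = -388.27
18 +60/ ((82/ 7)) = 948/ 41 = 23.12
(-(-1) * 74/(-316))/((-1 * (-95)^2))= 37/1425950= 0.00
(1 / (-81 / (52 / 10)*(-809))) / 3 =26 / 982935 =0.00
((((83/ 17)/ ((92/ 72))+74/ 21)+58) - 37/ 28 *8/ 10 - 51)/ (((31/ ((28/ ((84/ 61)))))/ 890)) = 7756.84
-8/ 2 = -4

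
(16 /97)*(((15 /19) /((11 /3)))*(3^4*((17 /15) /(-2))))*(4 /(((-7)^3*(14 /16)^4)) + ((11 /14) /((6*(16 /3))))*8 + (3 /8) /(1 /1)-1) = 12205650888 /16695687239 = 0.73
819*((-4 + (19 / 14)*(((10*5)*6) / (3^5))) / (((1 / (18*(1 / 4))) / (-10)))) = 85670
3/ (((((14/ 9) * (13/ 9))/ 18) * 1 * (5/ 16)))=34992/ 455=76.91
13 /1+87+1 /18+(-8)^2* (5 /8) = 2521 /18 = 140.06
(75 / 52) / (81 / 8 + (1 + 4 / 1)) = 150 / 1573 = 0.10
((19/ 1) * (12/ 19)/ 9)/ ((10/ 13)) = 26/ 15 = 1.73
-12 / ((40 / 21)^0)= -12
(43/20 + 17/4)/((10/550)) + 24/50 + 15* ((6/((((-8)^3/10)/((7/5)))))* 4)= 274109/800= 342.64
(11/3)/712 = 11/2136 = 0.01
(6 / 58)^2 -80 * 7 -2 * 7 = -482725 / 841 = -573.99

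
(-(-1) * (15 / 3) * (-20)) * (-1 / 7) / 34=50 / 119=0.42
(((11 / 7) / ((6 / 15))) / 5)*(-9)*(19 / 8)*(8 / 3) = -627 / 14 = -44.79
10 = 10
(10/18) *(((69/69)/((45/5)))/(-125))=-1/2025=-0.00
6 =6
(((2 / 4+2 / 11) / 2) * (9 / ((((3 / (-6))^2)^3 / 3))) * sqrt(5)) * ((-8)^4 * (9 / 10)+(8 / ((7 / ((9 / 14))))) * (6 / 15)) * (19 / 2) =11120690880 * sqrt(5) / 539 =46134732.40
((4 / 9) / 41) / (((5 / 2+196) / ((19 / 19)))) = 8 / 146493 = 0.00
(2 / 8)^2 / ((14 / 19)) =0.08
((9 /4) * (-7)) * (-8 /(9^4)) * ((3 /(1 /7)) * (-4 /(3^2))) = -0.18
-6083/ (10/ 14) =-42581/ 5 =-8516.20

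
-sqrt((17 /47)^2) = -17 /47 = -0.36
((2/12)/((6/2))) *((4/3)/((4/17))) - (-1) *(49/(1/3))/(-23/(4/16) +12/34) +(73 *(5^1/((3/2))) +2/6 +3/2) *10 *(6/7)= 309205625/147231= 2100.14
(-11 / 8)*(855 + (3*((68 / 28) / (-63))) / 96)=-132723173 / 112896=-1175.62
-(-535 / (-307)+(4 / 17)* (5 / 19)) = -178945 / 99161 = -1.80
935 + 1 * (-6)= 929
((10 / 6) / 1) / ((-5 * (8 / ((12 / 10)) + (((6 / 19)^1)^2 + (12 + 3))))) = -0.02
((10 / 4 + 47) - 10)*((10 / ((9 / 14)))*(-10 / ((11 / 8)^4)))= -226508800 / 131769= -1718.98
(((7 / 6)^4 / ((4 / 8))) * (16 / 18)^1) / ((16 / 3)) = 0.62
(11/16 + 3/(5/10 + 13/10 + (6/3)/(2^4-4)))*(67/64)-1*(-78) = 4852411/60416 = 80.32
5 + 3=8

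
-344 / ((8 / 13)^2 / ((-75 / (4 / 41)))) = 22346025 / 32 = 698313.28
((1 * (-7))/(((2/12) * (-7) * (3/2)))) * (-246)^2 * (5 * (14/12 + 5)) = 7463640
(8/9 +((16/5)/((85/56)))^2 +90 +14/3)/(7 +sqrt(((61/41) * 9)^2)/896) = 5971908637184/418925188125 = 14.26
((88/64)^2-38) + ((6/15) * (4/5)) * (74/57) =-3255287/91200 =-35.69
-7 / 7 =-1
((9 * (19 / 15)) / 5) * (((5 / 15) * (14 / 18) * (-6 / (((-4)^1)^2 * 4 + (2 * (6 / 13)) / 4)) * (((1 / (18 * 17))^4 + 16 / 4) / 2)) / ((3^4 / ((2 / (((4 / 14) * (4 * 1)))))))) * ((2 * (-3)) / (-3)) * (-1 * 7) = 594246682994237 / 17790102691408800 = 0.03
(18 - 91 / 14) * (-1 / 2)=-23 / 4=-5.75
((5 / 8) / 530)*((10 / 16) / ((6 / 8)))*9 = 15 / 1696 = 0.01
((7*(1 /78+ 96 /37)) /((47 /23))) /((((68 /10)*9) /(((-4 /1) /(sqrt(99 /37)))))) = -6057625*sqrt(407) /342428229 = -0.36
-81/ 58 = -1.40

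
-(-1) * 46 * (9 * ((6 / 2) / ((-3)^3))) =-46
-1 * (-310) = 310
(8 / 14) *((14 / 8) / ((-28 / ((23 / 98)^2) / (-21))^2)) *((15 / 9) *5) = 0.01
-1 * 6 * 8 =-48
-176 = -176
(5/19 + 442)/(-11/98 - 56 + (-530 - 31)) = -0.72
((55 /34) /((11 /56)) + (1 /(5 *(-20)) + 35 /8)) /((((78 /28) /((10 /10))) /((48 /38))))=599774 /104975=5.71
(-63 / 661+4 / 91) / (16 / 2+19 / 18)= -55602 / 9804613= -0.01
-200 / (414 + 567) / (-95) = 40 / 18639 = 0.00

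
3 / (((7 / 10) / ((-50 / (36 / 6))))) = -250 / 7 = -35.71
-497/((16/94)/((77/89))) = -1798643/712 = -2526.18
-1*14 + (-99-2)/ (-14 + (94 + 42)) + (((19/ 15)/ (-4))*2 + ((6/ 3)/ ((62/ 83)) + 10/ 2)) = -220787/ 28365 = -7.78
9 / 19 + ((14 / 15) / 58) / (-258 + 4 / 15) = 1008893 / 2130166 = 0.47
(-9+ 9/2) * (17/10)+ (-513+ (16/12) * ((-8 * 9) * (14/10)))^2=41911911/100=419119.11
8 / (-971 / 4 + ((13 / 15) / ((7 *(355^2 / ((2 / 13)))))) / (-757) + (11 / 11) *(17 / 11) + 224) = -3526018188000 / 7582942523713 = -0.46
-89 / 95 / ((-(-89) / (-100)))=20 / 19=1.05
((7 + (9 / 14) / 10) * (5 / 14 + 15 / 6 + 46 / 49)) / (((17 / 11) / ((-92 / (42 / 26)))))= -201674902 / 204085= -988.19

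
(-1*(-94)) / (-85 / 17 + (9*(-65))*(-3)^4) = -47 / 23695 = -0.00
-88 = -88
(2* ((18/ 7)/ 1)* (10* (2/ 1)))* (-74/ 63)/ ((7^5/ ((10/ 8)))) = -7400/ 823543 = -0.01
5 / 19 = 0.26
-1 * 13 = -13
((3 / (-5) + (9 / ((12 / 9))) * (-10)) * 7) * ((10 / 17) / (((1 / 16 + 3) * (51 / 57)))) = -207024 / 2023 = -102.34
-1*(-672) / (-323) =-672 / 323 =-2.08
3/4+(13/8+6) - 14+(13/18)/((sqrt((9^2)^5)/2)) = -23914741/4251528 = -5.62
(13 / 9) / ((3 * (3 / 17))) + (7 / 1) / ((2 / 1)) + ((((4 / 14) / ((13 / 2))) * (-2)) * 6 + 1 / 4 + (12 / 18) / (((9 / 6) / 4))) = 227873 / 29484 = 7.73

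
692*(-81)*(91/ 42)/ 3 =-40482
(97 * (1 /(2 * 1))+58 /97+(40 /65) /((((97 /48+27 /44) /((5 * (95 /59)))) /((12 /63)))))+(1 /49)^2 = 24577647750343 /496954221218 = 49.46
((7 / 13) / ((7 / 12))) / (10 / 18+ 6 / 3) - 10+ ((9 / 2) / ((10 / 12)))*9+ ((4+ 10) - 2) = 76187 / 1495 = 50.96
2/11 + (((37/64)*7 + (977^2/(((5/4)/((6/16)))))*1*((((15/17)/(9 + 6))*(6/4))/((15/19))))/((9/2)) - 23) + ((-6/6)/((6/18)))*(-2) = 9554401753/1346400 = 7096.26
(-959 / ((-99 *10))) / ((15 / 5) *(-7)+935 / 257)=-246463 / 4417380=-0.06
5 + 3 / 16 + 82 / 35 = 4217 / 560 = 7.53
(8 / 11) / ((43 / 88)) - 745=-31971 / 43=-743.51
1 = 1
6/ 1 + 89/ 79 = 563/ 79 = 7.13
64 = 64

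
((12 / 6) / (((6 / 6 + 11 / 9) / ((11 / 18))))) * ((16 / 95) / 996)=0.00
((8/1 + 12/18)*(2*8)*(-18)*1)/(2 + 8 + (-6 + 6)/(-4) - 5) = -2496/5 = -499.20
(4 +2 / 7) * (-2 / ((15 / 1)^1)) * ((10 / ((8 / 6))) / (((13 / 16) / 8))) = -3840 / 91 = -42.20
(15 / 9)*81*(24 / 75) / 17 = 216 / 85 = 2.54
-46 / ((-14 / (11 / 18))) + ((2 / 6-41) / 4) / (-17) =2791 / 1071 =2.61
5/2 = 2.50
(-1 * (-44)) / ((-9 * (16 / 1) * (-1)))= 11 / 36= 0.31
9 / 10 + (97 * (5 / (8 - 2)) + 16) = 1466 / 15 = 97.73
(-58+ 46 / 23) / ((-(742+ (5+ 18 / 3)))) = 56 / 753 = 0.07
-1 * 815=-815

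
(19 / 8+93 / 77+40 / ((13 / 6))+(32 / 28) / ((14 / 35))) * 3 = 598233 / 8008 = 74.70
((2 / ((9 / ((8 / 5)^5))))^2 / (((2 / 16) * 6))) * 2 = 14.48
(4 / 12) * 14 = 14 / 3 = 4.67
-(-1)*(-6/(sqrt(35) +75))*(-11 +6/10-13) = 81/43-27*sqrt(35)/1075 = 1.74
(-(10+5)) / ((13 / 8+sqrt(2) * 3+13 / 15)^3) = 6719327110080000 / 4895593896389399 - 4921302873600000 * sqrt(2) / 4895593896389399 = -0.05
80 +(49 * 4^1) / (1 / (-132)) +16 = -25776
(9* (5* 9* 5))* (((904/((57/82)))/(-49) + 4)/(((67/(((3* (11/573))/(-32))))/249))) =29098656675/95312056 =305.30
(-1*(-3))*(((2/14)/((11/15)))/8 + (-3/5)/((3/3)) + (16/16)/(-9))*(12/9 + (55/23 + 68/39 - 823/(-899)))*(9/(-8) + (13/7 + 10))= -9816249550127/69544194720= -141.15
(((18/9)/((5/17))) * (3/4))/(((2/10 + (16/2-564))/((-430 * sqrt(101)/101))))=10965 * sqrt(101)/280679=0.39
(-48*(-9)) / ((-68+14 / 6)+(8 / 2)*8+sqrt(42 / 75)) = -3272400 / 254899-19440*sqrt(14) / 254899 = -13.12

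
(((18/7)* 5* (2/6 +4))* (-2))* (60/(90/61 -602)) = 356850/32053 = 11.13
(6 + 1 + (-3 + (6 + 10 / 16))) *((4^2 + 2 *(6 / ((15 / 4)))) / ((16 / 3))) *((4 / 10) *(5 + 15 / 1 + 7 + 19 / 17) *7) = 15057 / 5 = 3011.40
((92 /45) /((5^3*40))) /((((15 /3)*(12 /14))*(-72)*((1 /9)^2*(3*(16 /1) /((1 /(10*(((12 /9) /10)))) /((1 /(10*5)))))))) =-161 /1920000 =-0.00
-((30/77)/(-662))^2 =-225/649587169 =-0.00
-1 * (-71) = 71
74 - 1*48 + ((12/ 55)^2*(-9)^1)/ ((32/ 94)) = 74843/ 3025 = 24.74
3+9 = 12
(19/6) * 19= 361/6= 60.17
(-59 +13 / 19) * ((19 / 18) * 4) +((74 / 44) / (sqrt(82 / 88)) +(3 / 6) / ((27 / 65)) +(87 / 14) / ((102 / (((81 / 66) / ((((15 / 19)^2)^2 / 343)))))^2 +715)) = -9450955960086616483061 / 38573783197024556745 +37 * sqrt(451) / 451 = -243.27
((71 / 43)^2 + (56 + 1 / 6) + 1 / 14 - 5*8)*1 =736370 / 38829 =18.96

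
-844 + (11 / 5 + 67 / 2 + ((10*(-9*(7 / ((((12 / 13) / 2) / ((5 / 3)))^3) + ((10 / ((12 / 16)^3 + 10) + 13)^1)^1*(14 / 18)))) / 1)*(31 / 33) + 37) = -1053958462841 / 35657820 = -29557.57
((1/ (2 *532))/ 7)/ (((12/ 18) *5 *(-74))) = -3/ 5511520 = -0.00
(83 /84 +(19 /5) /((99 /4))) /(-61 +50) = -0.10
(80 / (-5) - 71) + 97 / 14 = -80.07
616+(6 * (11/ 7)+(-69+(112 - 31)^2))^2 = 2071190284/ 49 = 42269189.47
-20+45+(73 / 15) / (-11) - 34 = -1558 / 165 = -9.44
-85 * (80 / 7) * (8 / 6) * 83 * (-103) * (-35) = -1162664000 / 3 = -387554666.67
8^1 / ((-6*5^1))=-4 / 15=-0.27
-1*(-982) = 982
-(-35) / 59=35 / 59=0.59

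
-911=-911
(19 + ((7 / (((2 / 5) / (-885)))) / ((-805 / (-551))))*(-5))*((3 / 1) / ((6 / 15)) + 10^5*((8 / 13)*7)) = 1187731496285 / 52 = 22840990313.17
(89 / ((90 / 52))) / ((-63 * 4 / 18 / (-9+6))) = 1157 / 105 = 11.02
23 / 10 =2.30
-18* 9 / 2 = -81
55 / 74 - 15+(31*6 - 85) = 6419 / 74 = 86.74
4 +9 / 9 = 5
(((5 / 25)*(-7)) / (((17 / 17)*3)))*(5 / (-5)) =7 / 15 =0.47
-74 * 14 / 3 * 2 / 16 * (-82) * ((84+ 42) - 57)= 244237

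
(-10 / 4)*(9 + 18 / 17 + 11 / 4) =-4355 / 136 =-32.02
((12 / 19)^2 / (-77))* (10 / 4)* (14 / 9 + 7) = -0.11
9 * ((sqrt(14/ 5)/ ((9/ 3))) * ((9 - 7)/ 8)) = 3 * sqrt(70)/ 20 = 1.25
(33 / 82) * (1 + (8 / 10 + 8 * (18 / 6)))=4257 / 410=10.38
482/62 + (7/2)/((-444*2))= 427799/55056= 7.77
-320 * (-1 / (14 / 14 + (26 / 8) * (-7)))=-1280 / 87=-14.71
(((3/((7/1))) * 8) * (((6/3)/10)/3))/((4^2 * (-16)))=-1/1120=-0.00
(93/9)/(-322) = -31/966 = -0.03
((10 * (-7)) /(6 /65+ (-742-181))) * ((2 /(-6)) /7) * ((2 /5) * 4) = -1040 /179967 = -0.01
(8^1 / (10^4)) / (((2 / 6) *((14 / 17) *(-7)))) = -0.00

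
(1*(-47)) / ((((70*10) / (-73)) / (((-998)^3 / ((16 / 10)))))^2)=-3866756746343485111463 / 19600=-197283507466504342.42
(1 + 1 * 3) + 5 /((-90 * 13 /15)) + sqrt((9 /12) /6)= sqrt(2) /4 + 307 /78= 4.29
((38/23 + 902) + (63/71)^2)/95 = 9.52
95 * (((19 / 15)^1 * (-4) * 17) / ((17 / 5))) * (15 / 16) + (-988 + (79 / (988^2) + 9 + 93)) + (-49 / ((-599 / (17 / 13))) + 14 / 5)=-9178030087871 / 2923551280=-3139.34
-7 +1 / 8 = -55 / 8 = -6.88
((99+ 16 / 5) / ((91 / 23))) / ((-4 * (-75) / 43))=72197 / 19500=3.70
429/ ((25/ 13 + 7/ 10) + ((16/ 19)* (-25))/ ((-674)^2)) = 163.55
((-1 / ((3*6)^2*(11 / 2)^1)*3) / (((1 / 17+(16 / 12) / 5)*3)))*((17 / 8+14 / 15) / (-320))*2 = 6239 / 189319680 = 0.00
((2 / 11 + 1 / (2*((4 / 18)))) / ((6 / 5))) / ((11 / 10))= 1.84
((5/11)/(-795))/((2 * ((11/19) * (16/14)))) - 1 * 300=-92347333/307824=-300.00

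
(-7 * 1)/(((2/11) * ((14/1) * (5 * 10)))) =-11/200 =-0.06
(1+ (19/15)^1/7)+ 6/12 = 353/210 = 1.68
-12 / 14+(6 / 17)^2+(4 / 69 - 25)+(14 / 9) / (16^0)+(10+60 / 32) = -41018641 / 3350088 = -12.24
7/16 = 0.44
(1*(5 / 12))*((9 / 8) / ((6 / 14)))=35 / 32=1.09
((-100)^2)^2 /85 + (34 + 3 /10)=1176504.89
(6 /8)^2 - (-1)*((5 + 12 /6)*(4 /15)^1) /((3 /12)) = 1927 /240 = 8.03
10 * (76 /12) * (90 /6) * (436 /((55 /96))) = 7952640 /11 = 722967.27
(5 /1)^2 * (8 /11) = 200 /11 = 18.18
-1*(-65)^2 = -4225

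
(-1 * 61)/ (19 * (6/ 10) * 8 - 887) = 305/ 3979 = 0.08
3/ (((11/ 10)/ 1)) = 30/ 11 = 2.73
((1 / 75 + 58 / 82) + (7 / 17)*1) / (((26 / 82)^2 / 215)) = 104364311 / 43095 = 2421.73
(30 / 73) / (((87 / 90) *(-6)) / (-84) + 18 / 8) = 0.18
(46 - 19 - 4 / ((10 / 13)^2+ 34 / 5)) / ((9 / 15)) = 44.10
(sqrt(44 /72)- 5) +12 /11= -43 /11 +sqrt(22) /6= -3.13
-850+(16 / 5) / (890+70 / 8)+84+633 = -2390611 / 17975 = -133.00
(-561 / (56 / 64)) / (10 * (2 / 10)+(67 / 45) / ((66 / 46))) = -6664680 / 31577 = -211.06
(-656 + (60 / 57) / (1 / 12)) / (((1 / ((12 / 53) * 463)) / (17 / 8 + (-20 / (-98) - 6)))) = 12216488352 / 49343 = 247583.01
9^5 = 59049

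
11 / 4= 2.75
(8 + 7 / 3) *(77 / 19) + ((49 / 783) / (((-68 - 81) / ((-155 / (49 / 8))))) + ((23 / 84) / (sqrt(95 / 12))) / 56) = 23 *sqrt(285) / 223440 + 92851603 / 2216673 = 41.89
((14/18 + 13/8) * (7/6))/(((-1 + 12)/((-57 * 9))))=-23009/176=-130.73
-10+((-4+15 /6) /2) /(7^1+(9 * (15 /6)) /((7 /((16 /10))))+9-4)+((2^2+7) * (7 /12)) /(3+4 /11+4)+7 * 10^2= 26859379 /38880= 690.83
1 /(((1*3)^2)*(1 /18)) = 2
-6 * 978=-5868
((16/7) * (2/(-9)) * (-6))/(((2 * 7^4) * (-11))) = -32/554631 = -0.00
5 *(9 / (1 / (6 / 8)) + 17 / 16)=625 / 16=39.06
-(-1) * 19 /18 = 19 /18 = 1.06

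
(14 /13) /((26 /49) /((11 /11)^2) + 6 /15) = 1715 /1482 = 1.16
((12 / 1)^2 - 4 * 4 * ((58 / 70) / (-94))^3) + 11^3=1475.00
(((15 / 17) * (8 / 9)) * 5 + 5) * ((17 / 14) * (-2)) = -65 / 3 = -21.67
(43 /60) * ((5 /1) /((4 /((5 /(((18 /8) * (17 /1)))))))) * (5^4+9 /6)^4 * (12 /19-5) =-43986644801145445 /558144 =-78808774798.52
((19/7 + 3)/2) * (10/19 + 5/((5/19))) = 1060/19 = 55.79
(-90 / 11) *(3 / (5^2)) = -54 / 55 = -0.98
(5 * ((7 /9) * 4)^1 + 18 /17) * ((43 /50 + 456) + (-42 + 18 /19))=6908.38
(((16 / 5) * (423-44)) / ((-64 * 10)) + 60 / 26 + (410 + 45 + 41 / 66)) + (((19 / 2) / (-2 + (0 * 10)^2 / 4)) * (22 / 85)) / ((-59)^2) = 2315458642273 / 5077386600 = 456.03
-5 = -5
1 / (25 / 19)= 19 / 25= 0.76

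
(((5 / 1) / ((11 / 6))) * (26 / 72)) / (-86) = -65 / 5676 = -0.01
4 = 4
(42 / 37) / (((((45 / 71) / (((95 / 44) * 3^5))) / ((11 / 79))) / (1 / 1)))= 764883 / 5846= 130.84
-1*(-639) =639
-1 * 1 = -1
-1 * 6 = -6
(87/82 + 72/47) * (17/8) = 169881/30832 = 5.51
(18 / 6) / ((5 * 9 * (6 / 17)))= 17 / 90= 0.19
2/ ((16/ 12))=3/ 2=1.50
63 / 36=7 / 4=1.75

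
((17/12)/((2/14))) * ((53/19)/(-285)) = -6307/64980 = -0.10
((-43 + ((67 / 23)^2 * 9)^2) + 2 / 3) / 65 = 89.08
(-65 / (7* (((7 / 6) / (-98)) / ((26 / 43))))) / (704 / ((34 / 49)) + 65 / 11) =0.46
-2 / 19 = -0.11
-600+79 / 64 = -38321 / 64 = -598.77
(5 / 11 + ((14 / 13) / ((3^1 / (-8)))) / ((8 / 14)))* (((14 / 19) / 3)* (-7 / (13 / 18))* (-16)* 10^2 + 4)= -1846846268 / 105963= -17429.16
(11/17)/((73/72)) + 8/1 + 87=118687/1241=95.64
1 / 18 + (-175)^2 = 551251 / 18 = 30625.06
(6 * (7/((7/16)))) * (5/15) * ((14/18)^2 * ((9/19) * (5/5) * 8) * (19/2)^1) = 696.89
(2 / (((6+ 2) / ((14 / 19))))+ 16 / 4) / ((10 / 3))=477 / 380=1.26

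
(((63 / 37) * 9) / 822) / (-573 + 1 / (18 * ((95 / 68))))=-0.00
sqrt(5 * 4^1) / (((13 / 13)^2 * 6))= sqrt(5) / 3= 0.75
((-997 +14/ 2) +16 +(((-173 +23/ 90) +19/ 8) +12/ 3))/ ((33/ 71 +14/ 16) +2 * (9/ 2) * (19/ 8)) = -29147843/ 580590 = -50.20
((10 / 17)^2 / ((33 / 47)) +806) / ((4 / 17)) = 3845761 / 1122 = 3427.59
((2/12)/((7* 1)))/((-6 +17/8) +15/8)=-1/84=-0.01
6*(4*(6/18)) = 8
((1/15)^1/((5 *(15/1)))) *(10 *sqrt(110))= 2 *sqrt(110)/225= 0.09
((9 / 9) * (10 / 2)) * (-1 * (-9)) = 45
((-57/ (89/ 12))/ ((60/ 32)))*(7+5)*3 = -65664/ 445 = -147.56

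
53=53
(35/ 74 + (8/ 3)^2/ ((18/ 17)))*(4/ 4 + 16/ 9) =1077275/ 53946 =19.97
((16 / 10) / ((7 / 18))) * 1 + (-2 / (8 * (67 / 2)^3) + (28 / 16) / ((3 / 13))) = 1477647779 / 126320460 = 11.70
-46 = -46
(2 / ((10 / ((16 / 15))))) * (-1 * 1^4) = -16 / 75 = -0.21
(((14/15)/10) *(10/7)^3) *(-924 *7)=-1760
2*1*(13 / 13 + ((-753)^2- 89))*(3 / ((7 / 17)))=57825942 / 7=8260848.86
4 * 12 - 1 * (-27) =75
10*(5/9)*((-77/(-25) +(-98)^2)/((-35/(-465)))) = 709094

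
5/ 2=2.50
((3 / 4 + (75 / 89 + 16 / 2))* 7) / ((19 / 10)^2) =597625 / 32129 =18.60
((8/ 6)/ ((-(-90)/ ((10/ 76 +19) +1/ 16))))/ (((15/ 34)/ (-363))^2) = 1645955861/ 8550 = 192509.46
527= 527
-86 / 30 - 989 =-14878 / 15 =-991.87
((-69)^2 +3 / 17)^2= 6551283600 / 289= 22668801.38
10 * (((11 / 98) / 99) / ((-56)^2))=5 / 1382976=0.00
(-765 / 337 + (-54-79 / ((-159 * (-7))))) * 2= -112.68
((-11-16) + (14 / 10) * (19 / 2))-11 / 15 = -433 / 30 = -14.43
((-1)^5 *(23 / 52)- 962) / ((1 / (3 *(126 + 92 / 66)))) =-52599397 / 143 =-367827.95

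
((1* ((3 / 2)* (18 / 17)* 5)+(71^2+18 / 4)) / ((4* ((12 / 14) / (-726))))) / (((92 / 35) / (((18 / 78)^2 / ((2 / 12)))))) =-137524904055 / 1057264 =-130076.22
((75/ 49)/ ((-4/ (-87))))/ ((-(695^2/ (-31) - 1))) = 202275/ 94678976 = 0.00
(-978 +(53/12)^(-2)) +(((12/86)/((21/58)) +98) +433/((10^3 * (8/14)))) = -2972152190221/3382036000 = -878.81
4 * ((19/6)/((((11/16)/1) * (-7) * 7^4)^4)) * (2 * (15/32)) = 778240/1168238570863337306641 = 0.00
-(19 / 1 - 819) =800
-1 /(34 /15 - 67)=15 /971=0.02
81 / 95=0.85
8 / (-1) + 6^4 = 1288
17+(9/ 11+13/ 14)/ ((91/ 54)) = 126382/ 7007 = 18.04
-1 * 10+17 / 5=-33 / 5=-6.60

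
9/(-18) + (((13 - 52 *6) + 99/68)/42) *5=-102593/2856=-35.92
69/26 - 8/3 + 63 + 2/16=19691/312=63.11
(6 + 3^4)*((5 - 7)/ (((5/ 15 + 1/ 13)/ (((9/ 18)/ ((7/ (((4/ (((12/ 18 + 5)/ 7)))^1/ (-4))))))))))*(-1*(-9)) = 91611/ 272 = 336.81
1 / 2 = 0.50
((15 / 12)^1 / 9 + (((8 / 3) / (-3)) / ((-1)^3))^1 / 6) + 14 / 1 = 1543 / 108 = 14.29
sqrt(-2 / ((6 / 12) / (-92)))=4 * sqrt(23)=19.18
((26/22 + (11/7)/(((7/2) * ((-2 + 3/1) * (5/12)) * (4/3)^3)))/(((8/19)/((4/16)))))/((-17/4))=-670339/2932160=-0.23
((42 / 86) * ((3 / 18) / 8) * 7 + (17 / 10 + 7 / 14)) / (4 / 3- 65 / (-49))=1148511 / 1345040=0.85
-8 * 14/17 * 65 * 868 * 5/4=-7898800/17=-464635.29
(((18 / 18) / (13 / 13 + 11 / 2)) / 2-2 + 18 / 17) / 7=-0.12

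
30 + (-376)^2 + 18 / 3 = 141412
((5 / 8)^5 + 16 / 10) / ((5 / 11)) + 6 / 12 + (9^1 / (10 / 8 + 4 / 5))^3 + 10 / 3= 15613770026017 / 169380249600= 92.18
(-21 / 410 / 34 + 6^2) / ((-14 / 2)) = -501819 / 97580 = -5.14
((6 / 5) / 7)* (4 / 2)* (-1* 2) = -0.69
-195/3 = -65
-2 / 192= -1 / 96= -0.01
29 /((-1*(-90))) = 29 /90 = 0.32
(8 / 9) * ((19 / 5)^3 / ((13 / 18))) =109744 / 1625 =67.53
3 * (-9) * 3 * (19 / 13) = -1539 / 13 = -118.38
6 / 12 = 1 / 2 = 0.50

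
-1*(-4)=4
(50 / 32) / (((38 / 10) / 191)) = 23875 / 304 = 78.54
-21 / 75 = -7 / 25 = -0.28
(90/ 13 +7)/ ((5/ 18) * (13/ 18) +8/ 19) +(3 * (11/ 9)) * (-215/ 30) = -3475975/ 895518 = -3.88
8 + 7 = 15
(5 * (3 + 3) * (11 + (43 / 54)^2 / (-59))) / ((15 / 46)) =43484605 / 43011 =1011.01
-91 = -91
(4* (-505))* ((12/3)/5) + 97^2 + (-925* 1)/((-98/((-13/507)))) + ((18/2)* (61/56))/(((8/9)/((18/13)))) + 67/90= 7162831639/917280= 7808.77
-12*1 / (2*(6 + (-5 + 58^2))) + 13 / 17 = 43643 / 57205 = 0.76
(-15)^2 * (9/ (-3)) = -675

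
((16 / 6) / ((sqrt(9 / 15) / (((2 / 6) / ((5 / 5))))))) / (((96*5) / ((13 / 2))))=13*sqrt(15) / 3240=0.02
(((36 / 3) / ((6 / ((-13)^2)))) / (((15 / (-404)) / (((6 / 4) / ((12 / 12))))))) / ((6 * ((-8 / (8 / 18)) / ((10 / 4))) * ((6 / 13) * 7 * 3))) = 221897 / 6804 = 32.61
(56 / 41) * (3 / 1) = 168 / 41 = 4.10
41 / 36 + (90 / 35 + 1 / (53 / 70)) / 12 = 19543 / 13356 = 1.46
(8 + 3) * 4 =44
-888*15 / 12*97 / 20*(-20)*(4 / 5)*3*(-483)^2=60283743912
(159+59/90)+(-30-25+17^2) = 393.66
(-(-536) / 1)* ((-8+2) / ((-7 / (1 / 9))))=1072 / 21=51.05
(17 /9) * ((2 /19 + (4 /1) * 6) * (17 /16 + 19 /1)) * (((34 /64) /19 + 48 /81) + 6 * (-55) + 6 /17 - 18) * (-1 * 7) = 2219034.35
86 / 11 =7.82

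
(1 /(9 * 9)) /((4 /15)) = 5 /108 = 0.05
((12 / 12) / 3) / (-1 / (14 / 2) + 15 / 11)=77 / 282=0.27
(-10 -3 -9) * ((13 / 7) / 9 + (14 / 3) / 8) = -2189 / 126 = -17.37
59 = 59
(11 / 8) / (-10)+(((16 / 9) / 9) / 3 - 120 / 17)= -2356481 / 330480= -7.13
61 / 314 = 0.19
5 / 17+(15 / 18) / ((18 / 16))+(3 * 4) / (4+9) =11683 / 5967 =1.96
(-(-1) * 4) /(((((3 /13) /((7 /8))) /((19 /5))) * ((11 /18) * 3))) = 1729 /55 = 31.44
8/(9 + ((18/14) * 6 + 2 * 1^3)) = 56/131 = 0.43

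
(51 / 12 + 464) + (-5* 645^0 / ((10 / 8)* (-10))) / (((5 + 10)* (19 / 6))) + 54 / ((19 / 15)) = 51089 / 100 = 510.89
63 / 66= 21 / 22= 0.95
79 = 79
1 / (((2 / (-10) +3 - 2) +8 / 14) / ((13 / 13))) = 35 / 48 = 0.73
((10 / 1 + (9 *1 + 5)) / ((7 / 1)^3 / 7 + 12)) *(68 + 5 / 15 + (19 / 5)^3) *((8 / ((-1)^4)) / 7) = 2956928 / 53375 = 55.40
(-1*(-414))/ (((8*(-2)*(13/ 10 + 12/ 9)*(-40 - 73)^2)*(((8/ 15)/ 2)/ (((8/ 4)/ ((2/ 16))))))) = -0.05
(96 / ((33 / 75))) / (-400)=-6 / 11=-0.55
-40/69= -0.58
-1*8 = -8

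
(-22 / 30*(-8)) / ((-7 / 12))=-352 / 35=-10.06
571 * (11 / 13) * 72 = 452232 / 13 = 34787.08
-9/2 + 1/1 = -7/2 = -3.50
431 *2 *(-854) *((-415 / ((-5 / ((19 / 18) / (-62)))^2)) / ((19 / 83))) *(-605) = -2914743223007 / 311364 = -9361208.18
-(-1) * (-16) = -16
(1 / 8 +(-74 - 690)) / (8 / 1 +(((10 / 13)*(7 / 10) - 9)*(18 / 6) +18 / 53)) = 44.82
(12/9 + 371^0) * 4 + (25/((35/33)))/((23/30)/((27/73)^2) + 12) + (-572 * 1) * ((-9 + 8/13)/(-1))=-38690077990/8085147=-4785.33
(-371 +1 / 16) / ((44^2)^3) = -5935 / 116101021696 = -0.00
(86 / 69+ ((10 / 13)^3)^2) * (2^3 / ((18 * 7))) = 1936422296 / 20982138723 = 0.09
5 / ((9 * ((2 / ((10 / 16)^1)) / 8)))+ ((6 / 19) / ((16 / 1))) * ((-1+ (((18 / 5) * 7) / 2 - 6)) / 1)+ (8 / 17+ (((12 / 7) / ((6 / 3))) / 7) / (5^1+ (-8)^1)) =1373996 / 712215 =1.93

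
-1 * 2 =-2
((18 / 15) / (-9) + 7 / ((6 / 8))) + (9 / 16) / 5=149 / 16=9.31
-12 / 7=-1.71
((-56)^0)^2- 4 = -3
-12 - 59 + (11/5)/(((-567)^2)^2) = -36691087877944/516775885605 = -71.00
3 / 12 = 1 / 4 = 0.25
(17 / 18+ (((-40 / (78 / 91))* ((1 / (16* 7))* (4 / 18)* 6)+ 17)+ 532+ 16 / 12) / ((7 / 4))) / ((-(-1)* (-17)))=-39703 / 2142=-18.54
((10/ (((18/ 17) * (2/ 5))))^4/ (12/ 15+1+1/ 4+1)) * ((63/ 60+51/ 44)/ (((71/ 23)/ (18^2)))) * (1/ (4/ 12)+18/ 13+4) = 245375562890625/ 1238666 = 198096632.10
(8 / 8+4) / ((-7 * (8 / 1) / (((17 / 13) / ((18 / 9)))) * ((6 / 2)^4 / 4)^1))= -85 / 29484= -0.00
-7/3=-2.33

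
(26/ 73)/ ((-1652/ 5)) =-65/ 60298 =-0.00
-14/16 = -7/8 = -0.88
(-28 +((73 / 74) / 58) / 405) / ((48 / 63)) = -340698449 / 9270720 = -36.75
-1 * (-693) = 693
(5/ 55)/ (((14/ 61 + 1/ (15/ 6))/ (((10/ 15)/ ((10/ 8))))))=61/ 792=0.08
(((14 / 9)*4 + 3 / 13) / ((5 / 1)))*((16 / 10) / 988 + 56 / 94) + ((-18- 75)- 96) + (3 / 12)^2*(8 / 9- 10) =-10257444473 / 54330120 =-188.80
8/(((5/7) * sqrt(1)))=56/5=11.20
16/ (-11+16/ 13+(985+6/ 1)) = 52/ 3189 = 0.02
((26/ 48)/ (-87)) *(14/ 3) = -91/ 3132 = -0.03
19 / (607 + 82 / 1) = 19 / 689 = 0.03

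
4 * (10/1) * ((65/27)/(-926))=-0.10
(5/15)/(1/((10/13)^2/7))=100/3549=0.03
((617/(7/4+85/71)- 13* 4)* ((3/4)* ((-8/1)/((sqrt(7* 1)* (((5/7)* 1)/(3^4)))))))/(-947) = 2370672* sqrt(7)/146785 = 42.73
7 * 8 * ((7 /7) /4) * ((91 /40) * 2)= 637 /10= 63.70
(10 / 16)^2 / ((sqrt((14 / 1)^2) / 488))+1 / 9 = 13837 / 1008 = 13.73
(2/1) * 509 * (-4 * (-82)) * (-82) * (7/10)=-95830448/5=-19166089.60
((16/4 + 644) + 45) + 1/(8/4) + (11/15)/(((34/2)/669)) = 122801/170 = 722.36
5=5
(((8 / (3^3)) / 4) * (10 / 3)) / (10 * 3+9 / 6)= 40 / 5103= 0.01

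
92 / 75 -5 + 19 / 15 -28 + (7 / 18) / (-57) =-782671 / 25650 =-30.51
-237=-237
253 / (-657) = -253 / 657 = -0.39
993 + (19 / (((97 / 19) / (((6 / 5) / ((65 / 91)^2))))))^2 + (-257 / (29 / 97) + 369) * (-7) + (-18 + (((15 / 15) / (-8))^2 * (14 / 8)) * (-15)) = 4895732391719219 / 1091444000000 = 4485.56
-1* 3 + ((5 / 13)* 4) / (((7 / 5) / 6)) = 327 / 91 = 3.59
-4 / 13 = -0.31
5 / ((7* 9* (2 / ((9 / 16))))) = 5 / 224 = 0.02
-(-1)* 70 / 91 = 10 / 13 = 0.77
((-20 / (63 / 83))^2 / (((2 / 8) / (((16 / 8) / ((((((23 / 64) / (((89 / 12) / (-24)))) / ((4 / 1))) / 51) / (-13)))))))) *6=6937586739200 / 91287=75997532.39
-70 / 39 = -1.79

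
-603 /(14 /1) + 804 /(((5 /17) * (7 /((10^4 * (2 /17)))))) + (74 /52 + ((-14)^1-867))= 458505.92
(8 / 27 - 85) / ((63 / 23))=-52601 / 1701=-30.92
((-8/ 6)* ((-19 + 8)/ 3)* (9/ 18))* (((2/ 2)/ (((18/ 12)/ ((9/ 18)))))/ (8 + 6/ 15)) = 55/ 567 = 0.10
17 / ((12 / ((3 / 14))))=17 / 56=0.30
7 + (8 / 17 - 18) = -10.53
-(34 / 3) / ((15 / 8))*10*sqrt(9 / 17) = -32*sqrt(17) / 3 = -43.98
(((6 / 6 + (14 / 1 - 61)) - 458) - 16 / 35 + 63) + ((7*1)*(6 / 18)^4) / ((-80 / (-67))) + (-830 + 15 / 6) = -57556613 / 45360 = -1268.88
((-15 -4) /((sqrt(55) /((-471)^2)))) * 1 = -568347.65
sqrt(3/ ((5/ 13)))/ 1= 2.79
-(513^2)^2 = -69257922561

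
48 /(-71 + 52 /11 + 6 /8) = -704 /961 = -0.73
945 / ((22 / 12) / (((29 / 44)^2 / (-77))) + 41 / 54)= -42916230 / 14723647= -2.91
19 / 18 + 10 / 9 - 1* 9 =-41 / 6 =-6.83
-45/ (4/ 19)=-855/ 4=-213.75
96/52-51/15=-101/65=-1.55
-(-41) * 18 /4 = 369 /2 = 184.50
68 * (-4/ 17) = -16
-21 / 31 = -0.68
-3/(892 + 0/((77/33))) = -3/892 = -0.00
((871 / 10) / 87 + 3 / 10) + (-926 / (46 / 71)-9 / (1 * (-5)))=-14268728 / 10005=-1426.16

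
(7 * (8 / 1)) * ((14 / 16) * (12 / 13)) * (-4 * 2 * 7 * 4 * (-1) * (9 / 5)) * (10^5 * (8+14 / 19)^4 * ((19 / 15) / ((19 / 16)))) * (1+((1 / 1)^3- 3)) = -19202550913695744000 / 1694173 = -11334468742977.10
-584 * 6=-3504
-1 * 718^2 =-515524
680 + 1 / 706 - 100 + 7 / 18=1843900 / 3177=580.39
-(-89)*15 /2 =1335 /2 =667.50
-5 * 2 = -10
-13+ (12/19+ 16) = 3.63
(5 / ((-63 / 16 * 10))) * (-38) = 304 / 63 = 4.83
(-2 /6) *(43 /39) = -43 /117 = -0.37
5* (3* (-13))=-195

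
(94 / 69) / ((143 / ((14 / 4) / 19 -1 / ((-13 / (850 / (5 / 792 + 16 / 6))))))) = 1211389609 / 5159444433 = 0.23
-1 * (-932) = 932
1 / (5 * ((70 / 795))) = 159 / 70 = 2.27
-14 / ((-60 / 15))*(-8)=-28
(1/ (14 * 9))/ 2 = 1/ 252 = 0.00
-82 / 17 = -4.82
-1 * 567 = -567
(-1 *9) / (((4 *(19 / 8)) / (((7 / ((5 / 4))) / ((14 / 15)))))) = -108 / 19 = -5.68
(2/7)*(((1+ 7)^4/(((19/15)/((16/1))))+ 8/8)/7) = 2111.83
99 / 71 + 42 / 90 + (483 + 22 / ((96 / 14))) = 1386117 / 2840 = 488.07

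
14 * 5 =70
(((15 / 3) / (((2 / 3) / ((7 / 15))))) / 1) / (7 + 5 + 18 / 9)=1 / 4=0.25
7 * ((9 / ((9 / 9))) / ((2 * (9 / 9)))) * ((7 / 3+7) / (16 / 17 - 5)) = -1666 / 23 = -72.43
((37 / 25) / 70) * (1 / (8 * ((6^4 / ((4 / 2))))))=37 / 9072000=0.00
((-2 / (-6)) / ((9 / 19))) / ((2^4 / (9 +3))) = 19 / 36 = 0.53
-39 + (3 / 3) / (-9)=-352 / 9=-39.11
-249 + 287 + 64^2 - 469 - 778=2887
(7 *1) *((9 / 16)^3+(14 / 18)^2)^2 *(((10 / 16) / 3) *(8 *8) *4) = 2361506735315 / 10319560704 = 228.84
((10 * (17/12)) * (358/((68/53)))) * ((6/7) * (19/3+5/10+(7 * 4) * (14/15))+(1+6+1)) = 4013001/28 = 143321.46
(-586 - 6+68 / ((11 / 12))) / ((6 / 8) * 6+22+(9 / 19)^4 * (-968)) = 1484616832 / 63745913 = 23.29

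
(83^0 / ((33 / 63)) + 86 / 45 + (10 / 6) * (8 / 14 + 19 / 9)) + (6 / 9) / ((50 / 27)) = 449641 / 51975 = 8.65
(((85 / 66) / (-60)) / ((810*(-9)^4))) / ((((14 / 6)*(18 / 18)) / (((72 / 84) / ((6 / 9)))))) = -17 / 7638578640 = -0.00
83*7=581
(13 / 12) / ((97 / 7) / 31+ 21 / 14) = 217 / 390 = 0.56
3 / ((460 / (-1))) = -3 / 460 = -0.01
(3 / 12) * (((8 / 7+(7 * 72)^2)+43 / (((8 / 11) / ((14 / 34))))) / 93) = 241847497 / 354144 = 682.91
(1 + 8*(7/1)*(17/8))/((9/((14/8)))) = 70/3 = 23.33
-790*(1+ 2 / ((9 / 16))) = -32390 / 9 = -3598.89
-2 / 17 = -0.12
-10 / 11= -0.91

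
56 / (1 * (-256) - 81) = -56 / 337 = -0.17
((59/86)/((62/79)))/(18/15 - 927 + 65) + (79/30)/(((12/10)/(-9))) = -453264633/22948928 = -19.75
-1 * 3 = -3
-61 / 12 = -5.08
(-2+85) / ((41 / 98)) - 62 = 5592 / 41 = 136.39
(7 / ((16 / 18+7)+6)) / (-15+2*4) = -0.07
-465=-465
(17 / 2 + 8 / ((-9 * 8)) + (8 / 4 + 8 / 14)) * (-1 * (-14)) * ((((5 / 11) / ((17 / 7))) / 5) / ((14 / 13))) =17953 / 3366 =5.33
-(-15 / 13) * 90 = 1350 / 13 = 103.85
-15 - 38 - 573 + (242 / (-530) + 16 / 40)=-33181 / 53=-626.06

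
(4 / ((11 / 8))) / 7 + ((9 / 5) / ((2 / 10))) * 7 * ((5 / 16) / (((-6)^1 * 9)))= 377 / 7392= 0.05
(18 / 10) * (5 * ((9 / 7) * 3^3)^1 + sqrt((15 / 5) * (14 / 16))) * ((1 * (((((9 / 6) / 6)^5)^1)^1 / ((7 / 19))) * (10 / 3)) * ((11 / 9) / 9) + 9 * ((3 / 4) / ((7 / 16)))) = 13437973 * sqrt(42) / 1935360 + 120941757 / 25088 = 4865.70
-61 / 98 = -0.62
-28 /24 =-7 /6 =-1.17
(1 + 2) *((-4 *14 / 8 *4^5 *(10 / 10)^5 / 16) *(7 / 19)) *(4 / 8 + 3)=-32928 / 19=-1733.05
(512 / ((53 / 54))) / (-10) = -13824 / 265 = -52.17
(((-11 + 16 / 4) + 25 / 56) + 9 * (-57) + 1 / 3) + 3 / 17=-1482389 / 2856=-519.04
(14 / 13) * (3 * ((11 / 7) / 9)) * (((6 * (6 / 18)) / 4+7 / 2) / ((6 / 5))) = 220 / 117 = 1.88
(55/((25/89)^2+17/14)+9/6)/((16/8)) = 1148051/52148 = 22.02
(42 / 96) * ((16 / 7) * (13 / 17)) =13 / 17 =0.76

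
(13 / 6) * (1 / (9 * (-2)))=-13 / 108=-0.12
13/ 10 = 1.30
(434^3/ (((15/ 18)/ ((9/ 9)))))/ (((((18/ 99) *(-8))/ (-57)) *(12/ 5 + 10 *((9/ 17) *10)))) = 69462371.34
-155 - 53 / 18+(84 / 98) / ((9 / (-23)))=-20177 / 126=-160.13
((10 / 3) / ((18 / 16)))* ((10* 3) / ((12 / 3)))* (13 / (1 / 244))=634400 / 9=70488.89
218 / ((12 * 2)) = 109 / 12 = 9.08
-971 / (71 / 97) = -94187 / 71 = -1326.58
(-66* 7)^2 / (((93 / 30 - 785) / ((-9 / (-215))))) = -548856 / 48031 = -11.43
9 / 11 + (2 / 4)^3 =83 / 88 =0.94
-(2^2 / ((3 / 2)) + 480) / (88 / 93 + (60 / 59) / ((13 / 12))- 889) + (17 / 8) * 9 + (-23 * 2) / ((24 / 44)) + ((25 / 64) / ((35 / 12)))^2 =-21991824475009 / 340186844928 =-64.65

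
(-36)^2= 1296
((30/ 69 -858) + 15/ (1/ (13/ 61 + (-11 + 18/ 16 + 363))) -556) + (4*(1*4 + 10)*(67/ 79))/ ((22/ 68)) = 39339470713/ 9753656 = 4033.31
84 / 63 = 4 / 3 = 1.33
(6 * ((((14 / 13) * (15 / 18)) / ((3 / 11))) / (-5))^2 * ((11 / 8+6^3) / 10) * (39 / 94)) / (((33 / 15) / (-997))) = -19883171 / 1872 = -10621.35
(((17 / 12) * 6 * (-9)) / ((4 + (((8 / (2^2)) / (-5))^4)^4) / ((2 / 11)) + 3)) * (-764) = 8918151855468750 / 3814697626073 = 2337.84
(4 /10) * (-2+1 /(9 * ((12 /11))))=-41 /54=-0.76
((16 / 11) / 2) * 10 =7.27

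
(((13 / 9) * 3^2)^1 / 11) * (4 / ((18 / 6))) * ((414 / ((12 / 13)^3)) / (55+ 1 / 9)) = 15.05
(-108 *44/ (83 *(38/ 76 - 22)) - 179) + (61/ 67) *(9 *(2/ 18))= -41948540/ 239123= -175.43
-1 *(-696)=696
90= 90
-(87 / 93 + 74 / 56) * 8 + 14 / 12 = -16.89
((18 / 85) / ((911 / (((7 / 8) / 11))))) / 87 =21 / 98807060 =0.00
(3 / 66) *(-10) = -5 / 11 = -0.45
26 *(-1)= -26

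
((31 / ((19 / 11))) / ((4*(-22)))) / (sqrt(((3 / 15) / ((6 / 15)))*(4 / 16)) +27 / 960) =-0.53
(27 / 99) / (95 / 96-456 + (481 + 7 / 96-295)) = -48 / 47333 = -0.00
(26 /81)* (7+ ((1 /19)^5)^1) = 450650044 /200564019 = 2.25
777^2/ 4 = 603729/ 4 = 150932.25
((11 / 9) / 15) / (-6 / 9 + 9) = 11 / 1125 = 0.01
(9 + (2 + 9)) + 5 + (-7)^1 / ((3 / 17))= -44 / 3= -14.67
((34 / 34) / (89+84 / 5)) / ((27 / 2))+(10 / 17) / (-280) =-9523 / 6798708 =-0.00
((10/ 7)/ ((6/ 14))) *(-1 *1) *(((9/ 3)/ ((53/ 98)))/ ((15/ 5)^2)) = -2.05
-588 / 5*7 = -4116 / 5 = -823.20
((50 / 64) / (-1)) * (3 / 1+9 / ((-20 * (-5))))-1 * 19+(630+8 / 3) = 234721 / 384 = 611.25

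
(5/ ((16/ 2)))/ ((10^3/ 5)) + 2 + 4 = 1921/ 320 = 6.00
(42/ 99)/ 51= 14/ 1683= 0.01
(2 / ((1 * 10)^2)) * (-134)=-67 / 25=-2.68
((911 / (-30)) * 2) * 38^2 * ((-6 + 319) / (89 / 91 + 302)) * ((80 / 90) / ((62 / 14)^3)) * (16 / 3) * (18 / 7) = -12716.20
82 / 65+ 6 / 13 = 112 / 65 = 1.72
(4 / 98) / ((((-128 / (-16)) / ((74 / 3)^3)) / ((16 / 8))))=202612 / 1323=153.15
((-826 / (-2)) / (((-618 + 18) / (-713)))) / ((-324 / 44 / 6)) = -3239159 / 8100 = -399.90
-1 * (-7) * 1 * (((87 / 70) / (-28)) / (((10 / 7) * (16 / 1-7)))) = -29 / 1200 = -0.02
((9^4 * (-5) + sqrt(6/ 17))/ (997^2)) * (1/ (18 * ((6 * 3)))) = -405/ 3976036 + sqrt(102)/ 5475001572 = -0.00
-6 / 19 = -0.32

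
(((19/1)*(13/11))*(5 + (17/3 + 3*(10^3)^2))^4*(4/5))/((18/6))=6482360192747693197493259993088/13365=485025079891335069023064700.00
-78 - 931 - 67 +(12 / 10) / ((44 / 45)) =-1074.77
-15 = -15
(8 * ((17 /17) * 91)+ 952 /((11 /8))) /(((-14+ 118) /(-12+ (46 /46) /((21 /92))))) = -14880 /143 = -104.06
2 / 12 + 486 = 2917 / 6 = 486.17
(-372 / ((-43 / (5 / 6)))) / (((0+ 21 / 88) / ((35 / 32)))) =8525 / 258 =33.04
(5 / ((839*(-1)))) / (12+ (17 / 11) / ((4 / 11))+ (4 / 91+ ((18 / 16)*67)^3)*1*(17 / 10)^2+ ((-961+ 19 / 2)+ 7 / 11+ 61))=-51251200 / 10635776036403961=-0.00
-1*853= -853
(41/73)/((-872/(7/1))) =-0.00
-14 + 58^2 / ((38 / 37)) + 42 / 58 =1797471 / 551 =3262.20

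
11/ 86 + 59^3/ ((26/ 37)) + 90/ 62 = 5064776201/ 17329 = 292271.69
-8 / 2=-4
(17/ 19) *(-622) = -10574/ 19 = -556.53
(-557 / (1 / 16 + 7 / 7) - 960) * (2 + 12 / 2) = -201856 / 17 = -11873.88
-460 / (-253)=20 / 11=1.82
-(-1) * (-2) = -2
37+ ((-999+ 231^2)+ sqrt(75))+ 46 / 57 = 5 * sqrt(3)+ 2986789 / 57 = 52408.47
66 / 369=22 / 123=0.18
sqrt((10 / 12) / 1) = 0.91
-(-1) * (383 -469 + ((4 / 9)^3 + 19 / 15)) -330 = -1511383 / 3645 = -414.65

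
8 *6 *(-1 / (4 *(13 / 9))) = -8.31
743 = 743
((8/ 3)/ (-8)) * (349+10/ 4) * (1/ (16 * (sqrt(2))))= -703 * sqrt(2)/ 192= -5.18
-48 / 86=-24 / 43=-0.56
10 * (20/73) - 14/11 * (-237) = 304.38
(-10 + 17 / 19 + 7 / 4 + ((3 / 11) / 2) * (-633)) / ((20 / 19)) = -78311 / 880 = -88.99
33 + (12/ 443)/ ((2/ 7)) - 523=-217028/ 443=-489.91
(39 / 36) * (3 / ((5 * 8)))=13 / 160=0.08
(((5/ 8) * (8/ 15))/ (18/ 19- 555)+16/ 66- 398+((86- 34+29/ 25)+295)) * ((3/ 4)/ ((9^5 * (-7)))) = 5594143/ 62160882300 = 0.00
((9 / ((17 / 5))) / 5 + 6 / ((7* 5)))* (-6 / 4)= -1251 / 1190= -1.05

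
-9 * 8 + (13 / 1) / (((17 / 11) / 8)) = -80 / 17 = -4.71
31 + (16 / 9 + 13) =412 / 9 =45.78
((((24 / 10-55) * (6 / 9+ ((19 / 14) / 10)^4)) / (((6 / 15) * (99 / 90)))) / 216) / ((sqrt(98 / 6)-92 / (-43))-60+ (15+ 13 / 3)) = 373814148064381 * sqrt(3) / 637085834364672000+ 617228011920257 / 63708583436467200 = 0.01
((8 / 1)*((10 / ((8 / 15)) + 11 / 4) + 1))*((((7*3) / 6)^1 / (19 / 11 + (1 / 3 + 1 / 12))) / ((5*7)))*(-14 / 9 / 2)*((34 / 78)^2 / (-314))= 89012 / 22526517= 0.00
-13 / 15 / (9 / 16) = -208 / 135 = -1.54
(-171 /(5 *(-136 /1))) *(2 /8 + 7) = 4959 /2720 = 1.82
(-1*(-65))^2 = 4225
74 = 74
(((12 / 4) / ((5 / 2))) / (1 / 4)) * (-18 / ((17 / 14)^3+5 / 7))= -395136 / 11455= -34.49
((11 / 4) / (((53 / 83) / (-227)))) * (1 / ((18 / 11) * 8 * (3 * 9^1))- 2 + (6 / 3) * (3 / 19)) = 25742024957 / 15660864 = 1643.72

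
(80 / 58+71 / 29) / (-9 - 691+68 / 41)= -1517 / 276776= -0.01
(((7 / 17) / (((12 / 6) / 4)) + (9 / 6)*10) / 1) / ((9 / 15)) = 1345 / 51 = 26.37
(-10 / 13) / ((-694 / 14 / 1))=70 / 4511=0.02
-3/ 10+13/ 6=28/ 15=1.87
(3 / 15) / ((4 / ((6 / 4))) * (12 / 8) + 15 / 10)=0.04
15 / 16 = 0.94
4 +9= 13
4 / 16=1 / 4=0.25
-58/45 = -1.29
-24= -24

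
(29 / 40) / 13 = 29 / 520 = 0.06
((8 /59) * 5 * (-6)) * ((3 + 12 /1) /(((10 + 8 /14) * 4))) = -3150 /2183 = -1.44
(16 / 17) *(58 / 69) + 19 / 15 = 4023 / 1955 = 2.06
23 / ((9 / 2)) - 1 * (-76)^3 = 438981.11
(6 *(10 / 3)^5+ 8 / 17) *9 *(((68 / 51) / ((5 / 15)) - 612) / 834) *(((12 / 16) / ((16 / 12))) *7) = -452286184 / 7089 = -63801.13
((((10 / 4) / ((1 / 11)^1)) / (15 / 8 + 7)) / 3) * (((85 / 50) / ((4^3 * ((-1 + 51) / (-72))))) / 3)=-187 / 14200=-0.01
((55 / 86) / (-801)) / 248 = -55 / 17083728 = -0.00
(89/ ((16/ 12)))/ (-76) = -267/ 304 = -0.88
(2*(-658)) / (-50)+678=704.32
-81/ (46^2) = -81/ 2116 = -0.04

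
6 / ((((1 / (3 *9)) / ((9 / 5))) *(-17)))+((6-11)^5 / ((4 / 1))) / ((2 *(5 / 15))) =-808539 / 680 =-1189.03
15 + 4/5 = 79/5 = 15.80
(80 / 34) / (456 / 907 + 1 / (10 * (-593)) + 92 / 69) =645421200 / 503600503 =1.28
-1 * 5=-5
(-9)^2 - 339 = -258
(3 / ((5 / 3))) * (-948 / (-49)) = 8532 / 245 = 34.82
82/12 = 6.83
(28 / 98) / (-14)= -1 / 49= -0.02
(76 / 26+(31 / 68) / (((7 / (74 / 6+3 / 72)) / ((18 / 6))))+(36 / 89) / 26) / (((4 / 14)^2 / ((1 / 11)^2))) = 165197893 / 304633472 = 0.54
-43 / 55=-0.78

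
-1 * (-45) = 45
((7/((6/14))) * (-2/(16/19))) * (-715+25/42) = 3990665/144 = 27712.95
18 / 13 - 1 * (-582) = 7584 / 13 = 583.38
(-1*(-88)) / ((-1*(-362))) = 44 / 181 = 0.24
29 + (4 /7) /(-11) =2229 /77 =28.95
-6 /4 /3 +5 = 9 /2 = 4.50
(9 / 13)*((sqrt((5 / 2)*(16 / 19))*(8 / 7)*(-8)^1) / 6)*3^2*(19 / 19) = -1728*sqrt(190) / 1729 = -13.78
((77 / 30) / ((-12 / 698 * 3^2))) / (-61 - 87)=26873 / 239760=0.11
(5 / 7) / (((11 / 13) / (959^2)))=8539895 / 11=776354.09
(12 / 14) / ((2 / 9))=27 / 7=3.86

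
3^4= 81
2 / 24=1 / 12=0.08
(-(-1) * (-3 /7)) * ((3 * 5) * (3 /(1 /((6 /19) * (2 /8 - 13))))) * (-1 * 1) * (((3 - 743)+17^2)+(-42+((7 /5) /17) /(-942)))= 3197435877 /83524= 38281.64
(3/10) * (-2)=-3/5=-0.60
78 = 78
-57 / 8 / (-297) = 19 / 792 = 0.02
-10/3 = -3.33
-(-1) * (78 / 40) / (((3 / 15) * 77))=39 / 308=0.13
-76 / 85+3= 179 / 85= 2.11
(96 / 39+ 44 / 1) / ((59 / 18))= 10872 / 767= 14.17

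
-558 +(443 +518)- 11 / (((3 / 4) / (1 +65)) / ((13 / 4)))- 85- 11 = -2839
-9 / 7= -1.29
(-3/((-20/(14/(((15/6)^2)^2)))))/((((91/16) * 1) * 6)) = 64/40625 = 0.00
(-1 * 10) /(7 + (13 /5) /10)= -500 /363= -1.38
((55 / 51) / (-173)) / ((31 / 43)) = -2365 / 273513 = -0.01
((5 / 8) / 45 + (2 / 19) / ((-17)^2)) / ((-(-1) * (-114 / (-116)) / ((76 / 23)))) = 0.05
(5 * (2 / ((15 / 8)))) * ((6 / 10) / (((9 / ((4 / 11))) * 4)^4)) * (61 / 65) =976 / 31219370325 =0.00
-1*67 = -67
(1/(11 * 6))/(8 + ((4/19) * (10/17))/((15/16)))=323/173360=0.00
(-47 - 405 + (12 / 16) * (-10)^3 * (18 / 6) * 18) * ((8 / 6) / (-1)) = 163808 / 3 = 54602.67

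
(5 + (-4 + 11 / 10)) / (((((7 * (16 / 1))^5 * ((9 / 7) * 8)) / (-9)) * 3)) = -1 / 28772925440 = -0.00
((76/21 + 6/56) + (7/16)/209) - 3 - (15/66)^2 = 522673/772464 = 0.68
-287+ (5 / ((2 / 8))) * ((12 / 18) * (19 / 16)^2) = -25747 / 96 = -268.20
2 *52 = 104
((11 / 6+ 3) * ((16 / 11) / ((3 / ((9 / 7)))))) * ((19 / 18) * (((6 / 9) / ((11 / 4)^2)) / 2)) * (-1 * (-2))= 70528 / 251559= 0.28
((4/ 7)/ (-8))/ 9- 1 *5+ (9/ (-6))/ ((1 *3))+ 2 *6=409/ 63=6.49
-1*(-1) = 1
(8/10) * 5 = 4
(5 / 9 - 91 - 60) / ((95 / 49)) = -66346 / 855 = -77.60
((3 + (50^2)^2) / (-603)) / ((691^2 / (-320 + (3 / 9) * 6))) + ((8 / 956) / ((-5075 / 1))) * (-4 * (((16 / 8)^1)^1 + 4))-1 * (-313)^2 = -11403657705645868487 / 116408877026925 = -97962.10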